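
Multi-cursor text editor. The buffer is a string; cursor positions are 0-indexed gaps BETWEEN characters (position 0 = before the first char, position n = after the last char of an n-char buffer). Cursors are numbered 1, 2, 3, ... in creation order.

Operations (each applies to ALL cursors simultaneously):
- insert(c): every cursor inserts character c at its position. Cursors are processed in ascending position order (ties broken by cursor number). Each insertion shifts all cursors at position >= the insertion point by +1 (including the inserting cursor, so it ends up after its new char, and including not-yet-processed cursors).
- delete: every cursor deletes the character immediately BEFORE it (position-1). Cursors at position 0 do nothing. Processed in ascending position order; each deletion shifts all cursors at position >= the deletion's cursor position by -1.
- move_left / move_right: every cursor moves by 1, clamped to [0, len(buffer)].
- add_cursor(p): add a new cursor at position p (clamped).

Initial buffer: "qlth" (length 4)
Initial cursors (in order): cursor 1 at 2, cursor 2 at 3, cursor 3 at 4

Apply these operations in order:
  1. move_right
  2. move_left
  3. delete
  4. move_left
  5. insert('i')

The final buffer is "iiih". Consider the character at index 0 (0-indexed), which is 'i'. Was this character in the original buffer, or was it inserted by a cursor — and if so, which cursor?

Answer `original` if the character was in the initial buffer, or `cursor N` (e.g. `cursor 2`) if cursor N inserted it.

Answer: cursor 1

Derivation:
After op 1 (move_right): buffer="qlth" (len 4), cursors c1@3 c2@4 c3@4, authorship ....
After op 2 (move_left): buffer="qlth" (len 4), cursors c1@2 c2@3 c3@3, authorship ....
After op 3 (delete): buffer="h" (len 1), cursors c1@0 c2@0 c3@0, authorship .
After op 4 (move_left): buffer="h" (len 1), cursors c1@0 c2@0 c3@0, authorship .
After op 5 (insert('i')): buffer="iiih" (len 4), cursors c1@3 c2@3 c3@3, authorship 123.
Authorship (.=original, N=cursor N): 1 2 3 .
Index 0: author = 1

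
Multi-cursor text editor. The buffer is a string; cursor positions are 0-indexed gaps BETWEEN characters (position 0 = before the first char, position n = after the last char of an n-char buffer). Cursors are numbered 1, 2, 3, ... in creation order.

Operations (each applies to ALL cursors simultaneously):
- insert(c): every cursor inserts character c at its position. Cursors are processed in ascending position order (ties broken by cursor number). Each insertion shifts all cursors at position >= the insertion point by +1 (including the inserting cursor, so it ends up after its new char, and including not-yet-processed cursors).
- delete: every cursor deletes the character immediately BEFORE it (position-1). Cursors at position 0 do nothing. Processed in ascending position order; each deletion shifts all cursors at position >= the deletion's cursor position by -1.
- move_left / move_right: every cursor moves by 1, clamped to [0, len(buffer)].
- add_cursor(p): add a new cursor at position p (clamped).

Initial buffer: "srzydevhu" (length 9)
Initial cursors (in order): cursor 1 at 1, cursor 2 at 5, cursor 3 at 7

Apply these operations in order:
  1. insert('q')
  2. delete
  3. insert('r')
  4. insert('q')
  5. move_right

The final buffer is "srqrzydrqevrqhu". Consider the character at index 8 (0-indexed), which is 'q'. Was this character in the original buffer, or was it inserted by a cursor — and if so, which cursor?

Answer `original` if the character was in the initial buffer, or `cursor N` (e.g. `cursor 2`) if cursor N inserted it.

Answer: cursor 2

Derivation:
After op 1 (insert('q')): buffer="sqrzydqevqhu" (len 12), cursors c1@2 c2@7 c3@10, authorship .1....2..3..
After op 2 (delete): buffer="srzydevhu" (len 9), cursors c1@1 c2@5 c3@7, authorship .........
After op 3 (insert('r')): buffer="srrzydrevrhu" (len 12), cursors c1@2 c2@7 c3@10, authorship .1....2..3..
After op 4 (insert('q')): buffer="srqrzydrqevrqhu" (len 15), cursors c1@3 c2@9 c3@13, authorship .11....22..33..
After op 5 (move_right): buffer="srqrzydrqevrqhu" (len 15), cursors c1@4 c2@10 c3@14, authorship .11....22..33..
Authorship (.=original, N=cursor N): . 1 1 . . . . 2 2 . . 3 3 . .
Index 8: author = 2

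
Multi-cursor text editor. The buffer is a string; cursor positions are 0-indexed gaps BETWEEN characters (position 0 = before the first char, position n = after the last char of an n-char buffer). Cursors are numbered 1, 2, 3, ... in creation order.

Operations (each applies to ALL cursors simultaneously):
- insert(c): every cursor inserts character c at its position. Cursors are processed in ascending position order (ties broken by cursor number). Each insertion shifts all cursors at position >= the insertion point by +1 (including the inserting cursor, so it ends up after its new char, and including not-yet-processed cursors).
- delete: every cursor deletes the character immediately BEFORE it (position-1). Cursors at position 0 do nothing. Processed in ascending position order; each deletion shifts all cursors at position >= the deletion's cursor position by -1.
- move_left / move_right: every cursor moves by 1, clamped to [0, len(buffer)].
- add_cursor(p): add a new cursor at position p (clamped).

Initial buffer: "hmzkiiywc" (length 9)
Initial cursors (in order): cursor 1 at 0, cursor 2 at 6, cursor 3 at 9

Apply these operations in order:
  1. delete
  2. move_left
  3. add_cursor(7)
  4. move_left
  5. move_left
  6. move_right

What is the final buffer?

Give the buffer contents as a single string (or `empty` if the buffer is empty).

Answer: hmzkiyw

Derivation:
After op 1 (delete): buffer="hmzkiyw" (len 7), cursors c1@0 c2@5 c3@7, authorship .......
After op 2 (move_left): buffer="hmzkiyw" (len 7), cursors c1@0 c2@4 c3@6, authorship .......
After op 3 (add_cursor(7)): buffer="hmzkiyw" (len 7), cursors c1@0 c2@4 c3@6 c4@7, authorship .......
After op 4 (move_left): buffer="hmzkiyw" (len 7), cursors c1@0 c2@3 c3@5 c4@6, authorship .......
After op 5 (move_left): buffer="hmzkiyw" (len 7), cursors c1@0 c2@2 c3@4 c4@5, authorship .......
After op 6 (move_right): buffer="hmzkiyw" (len 7), cursors c1@1 c2@3 c3@5 c4@6, authorship .......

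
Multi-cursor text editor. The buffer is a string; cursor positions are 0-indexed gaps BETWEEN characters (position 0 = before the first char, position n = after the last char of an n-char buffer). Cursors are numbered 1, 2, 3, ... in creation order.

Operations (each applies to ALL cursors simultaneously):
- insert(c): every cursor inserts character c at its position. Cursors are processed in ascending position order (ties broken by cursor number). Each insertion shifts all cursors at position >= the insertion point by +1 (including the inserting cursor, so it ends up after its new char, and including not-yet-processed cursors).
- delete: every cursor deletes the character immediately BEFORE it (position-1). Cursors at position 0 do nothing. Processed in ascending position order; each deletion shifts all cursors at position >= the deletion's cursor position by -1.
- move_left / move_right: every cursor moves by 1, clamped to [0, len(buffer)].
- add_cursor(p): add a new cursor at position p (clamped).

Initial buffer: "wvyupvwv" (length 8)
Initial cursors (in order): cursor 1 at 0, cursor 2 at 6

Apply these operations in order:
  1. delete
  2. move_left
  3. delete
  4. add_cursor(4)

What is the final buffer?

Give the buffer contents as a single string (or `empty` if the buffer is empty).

Answer: wvypwv

Derivation:
After op 1 (delete): buffer="wvyupwv" (len 7), cursors c1@0 c2@5, authorship .......
After op 2 (move_left): buffer="wvyupwv" (len 7), cursors c1@0 c2@4, authorship .......
After op 3 (delete): buffer="wvypwv" (len 6), cursors c1@0 c2@3, authorship ......
After op 4 (add_cursor(4)): buffer="wvypwv" (len 6), cursors c1@0 c2@3 c3@4, authorship ......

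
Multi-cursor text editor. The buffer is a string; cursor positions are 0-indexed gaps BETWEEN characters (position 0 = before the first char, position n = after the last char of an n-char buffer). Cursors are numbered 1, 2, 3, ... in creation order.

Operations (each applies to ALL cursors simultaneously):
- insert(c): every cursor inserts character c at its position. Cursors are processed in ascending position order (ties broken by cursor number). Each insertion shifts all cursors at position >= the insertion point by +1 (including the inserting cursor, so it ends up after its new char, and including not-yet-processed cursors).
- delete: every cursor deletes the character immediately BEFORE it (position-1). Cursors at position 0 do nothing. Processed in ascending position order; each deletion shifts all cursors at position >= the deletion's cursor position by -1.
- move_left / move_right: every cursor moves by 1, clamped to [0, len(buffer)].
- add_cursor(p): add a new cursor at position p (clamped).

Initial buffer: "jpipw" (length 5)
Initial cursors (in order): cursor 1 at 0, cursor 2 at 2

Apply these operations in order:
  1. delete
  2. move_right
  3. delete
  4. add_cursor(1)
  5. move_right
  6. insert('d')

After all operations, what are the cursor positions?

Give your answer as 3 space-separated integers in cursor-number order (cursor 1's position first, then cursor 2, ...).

After op 1 (delete): buffer="jipw" (len 4), cursors c1@0 c2@1, authorship ....
After op 2 (move_right): buffer="jipw" (len 4), cursors c1@1 c2@2, authorship ....
After op 3 (delete): buffer="pw" (len 2), cursors c1@0 c2@0, authorship ..
After op 4 (add_cursor(1)): buffer="pw" (len 2), cursors c1@0 c2@0 c3@1, authorship ..
After op 5 (move_right): buffer="pw" (len 2), cursors c1@1 c2@1 c3@2, authorship ..
After op 6 (insert('d')): buffer="pddwd" (len 5), cursors c1@3 c2@3 c3@5, authorship .12.3

Answer: 3 3 5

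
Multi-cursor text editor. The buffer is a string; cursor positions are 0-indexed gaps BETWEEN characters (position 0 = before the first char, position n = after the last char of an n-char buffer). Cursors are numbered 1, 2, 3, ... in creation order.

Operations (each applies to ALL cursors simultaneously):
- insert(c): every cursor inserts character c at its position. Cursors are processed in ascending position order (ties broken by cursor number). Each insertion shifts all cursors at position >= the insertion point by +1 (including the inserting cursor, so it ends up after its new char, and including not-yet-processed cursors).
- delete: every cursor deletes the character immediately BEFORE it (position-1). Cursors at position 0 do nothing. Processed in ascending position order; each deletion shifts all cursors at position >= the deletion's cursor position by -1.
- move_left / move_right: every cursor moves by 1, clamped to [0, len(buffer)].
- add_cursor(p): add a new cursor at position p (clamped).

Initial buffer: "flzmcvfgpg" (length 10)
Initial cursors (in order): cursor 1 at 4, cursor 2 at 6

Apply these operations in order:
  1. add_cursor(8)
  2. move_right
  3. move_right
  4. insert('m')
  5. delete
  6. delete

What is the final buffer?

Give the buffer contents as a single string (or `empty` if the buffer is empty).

Answer: flzmcfp

Derivation:
After op 1 (add_cursor(8)): buffer="flzmcvfgpg" (len 10), cursors c1@4 c2@6 c3@8, authorship ..........
After op 2 (move_right): buffer="flzmcvfgpg" (len 10), cursors c1@5 c2@7 c3@9, authorship ..........
After op 3 (move_right): buffer="flzmcvfgpg" (len 10), cursors c1@6 c2@8 c3@10, authorship ..........
After op 4 (insert('m')): buffer="flzmcvmfgmpgm" (len 13), cursors c1@7 c2@10 c3@13, authorship ......1..2..3
After op 5 (delete): buffer="flzmcvfgpg" (len 10), cursors c1@6 c2@8 c3@10, authorship ..........
After op 6 (delete): buffer="flzmcfp" (len 7), cursors c1@5 c2@6 c3@7, authorship .......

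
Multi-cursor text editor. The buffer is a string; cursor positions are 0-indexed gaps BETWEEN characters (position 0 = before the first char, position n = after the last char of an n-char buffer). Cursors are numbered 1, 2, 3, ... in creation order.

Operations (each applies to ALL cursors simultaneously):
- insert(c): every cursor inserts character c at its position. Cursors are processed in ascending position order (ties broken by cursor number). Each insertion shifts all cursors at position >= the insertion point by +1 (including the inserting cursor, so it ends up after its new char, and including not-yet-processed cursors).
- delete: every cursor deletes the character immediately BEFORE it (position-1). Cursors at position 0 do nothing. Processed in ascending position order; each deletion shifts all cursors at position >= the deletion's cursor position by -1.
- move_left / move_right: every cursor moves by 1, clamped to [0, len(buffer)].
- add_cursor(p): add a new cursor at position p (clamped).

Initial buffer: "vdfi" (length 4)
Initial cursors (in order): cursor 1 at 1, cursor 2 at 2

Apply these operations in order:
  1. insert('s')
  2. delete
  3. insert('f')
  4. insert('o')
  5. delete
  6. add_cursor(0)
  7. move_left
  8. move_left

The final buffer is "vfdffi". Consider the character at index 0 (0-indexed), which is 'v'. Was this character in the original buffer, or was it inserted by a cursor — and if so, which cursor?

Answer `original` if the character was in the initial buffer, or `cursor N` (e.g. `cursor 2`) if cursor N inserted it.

After op 1 (insert('s')): buffer="vsdsfi" (len 6), cursors c1@2 c2@4, authorship .1.2..
After op 2 (delete): buffer="vdfi" (len 4), cursors c1@1 c2@2, authorship ....
After op 3 (insert('f')): buffer="vfdffi" (len 6), cursors c1@2 c2@4, authorship .1.2..
After op 4 (insert('o')): buffer="vfodfofi" (len 8), cursors c1@3 c2@6, authorship .11.22..
After op 5 (delete): buffer="vfdffi" (len 6), cursors c1@2 c2@4, authorship .1.2..
After op 6 (add_cursor(0)): buffer="vfdffi" (len 6), cursors c3@0 c1@2 c2@4, authorship .1.2..
After op 7 (move_left): buffer="vfdffi" (len 6), cursors c3@0 c1@1 c2@3, authorship .1.2..
After op 8 (move_left): buffer="vfdffi" (len 6), cursors c1@0 c3@0 c2@2, authorship .1.2..
Authorship (.=original, N=cursor N): . 1 . 2 . .
Index 0: author = original

Answer: original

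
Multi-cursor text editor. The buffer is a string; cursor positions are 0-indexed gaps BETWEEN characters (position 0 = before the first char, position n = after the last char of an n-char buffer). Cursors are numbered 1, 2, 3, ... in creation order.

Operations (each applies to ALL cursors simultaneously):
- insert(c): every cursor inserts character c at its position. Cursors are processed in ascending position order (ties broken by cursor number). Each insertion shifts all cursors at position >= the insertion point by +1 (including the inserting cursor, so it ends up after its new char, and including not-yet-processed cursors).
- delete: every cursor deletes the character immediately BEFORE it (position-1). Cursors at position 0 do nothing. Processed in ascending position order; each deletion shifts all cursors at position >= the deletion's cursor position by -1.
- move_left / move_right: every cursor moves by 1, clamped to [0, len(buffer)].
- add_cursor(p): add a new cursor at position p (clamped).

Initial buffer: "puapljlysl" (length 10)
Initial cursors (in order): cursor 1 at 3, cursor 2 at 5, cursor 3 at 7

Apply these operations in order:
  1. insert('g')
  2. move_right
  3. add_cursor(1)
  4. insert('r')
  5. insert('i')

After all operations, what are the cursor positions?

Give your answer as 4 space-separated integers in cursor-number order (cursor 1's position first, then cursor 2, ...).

After op 1 (insert('g')): buffer="puagplgjlgysl" (len 13), cursors c1@4 c2@7 c3@10, authorship ...1..2..3...
After op 2 (move_right): buffer="puagplgjlgysl" (len 13), cursors c1@5 c2@8 c3@11, authorship ...1..2..3...
After op 3 (add_cursor(1)): buffer="puagplgjlgysl" (len 13), cursors c4@1 c1@5 c2@8 c3@11, authorship ...1..2..3...
After op 4 (insert('r')): buffer="pruagprlgjrlgyrsl" (len 17), cursors c4@2 c1@7 c2@11 c3@15, authorship .4..1.1.2.2.3.3..
After op 5 (insert('i')): buffer="priuagprilgjrilgyrisl" (len 21), cursors c4@3 c1@9 c2@14 c3@19, authorship .44..1.11.2.22.3.33..

Answer: 9 14 19 3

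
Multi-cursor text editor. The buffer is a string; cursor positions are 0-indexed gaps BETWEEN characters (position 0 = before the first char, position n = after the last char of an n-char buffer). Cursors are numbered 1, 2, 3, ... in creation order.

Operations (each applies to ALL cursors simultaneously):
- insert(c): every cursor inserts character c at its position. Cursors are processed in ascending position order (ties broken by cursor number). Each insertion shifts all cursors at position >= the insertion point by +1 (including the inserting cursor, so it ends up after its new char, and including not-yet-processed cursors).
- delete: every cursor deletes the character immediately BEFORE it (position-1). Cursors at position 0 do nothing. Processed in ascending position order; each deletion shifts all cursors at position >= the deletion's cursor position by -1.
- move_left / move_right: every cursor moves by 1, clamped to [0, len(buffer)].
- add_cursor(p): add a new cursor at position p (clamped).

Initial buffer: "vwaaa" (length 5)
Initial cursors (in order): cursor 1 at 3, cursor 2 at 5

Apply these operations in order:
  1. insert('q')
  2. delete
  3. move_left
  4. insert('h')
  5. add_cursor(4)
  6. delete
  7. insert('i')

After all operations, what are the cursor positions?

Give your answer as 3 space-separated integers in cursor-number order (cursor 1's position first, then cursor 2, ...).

After op 1 (insert('q')): buffer="vwaqaaq" (len 7), cursors c1@4 c2@7, authorship ...1..2
After op 2 (delete): buffer="vwaaa" (len 5), cursors c1@3 c2@5, authorship .....
After op 3 (move_left): buffer="vwaaa" (len 5), cursors c1@2 c2@4, authorship .....
After op 4 (insert('h')): buffer="vwhaaha" (len 7), cursors c1@3 c2@6, authorship ..1..2.
After op 5 (add_cursor(4)): buffer="vwhaaha" (len 7), cursors c1@3 c3@4 c2@6, authorship ..1..2.
After op 6 (delete): buffer="vwaa" (len 4), cursors c1@2 c3@2 c2@3, authorship ....
After op 7 (insert('i')): buffer="vwiiaia" (len 7), cursors c1@4 c3@4 c2@6, authorship ..13.2.

Answer: 4 6 4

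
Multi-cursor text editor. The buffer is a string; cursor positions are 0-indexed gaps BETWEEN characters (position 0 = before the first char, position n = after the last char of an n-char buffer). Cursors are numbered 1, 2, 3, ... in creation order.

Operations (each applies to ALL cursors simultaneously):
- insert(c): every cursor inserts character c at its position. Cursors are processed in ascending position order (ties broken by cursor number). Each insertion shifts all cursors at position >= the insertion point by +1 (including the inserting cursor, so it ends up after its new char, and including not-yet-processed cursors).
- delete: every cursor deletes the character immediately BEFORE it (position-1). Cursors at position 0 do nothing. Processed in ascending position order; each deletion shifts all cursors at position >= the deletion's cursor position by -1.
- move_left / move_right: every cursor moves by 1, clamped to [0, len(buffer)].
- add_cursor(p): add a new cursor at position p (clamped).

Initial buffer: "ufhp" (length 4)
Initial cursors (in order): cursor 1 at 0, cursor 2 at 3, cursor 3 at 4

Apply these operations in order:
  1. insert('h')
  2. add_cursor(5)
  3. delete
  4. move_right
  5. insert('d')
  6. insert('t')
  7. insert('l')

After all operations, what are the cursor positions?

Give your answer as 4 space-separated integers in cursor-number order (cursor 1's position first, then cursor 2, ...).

After op 1 (insert('h')): buffer="hufhhph" (len 7), cursors c1@1 c2@5 c3@7, authorship 1...2.3
After op 2 (add_cursor(5)): buffer="hufhhph" (len 7), cursors c1@1 c2@5 c4@5 c3@7, authorship 1...2.3
After op 3 (delete): buffer="ufp" (len 3), cursors c1@0 c2@2 c4@2 c3@3, authorship ...
After op 4 (move_right): buffer="ufp" (len 3), cursors c1@1 c2@3 c3@3 c4@3, authorship ...
After op 5 (insert('d')): buffer="udfpddd" (len 7), cursors c1@2 c2@7 c3@7 c4@7, authorship .1..234
After op 6 (insert('t')): buffer="udtfpdddttt" (len 11), cursors c1@3 c2@11 c3@11 c4@11, authorship .11..234234
After op 7 (insert('l')): buffer="udtlfpdddtttlll" (len 15), cursors c1@4 c2@15 c3@15 c4@15, authorship .111..234234234

Answer: 4 15 15 15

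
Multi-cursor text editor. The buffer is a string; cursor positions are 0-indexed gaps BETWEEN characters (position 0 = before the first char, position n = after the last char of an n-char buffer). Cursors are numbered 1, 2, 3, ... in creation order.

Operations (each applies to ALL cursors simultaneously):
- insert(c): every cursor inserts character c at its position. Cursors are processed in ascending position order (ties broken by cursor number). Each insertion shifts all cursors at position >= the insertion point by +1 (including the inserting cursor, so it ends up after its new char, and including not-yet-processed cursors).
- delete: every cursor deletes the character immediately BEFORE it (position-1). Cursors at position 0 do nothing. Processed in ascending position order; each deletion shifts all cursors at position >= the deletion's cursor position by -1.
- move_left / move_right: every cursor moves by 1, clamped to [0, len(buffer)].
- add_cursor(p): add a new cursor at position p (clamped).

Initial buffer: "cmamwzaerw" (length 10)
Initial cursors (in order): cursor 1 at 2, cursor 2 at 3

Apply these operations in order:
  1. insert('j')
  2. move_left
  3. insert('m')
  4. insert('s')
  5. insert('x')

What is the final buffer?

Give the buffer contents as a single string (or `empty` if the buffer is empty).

After op 1 (insert('j')): buffer="cmjajmwzaerw" (len 12), cursors c1@3 c2@5, authorship ..1.2.......
After op 2 (move_left): buffer="cmjajmwzaerw" (len 12), cursors c1@2 c2@4, authorship ..1.2.......
After op 3 (insert('m')): buffer="cmmjamjmwzaerw" (len 14), cursors c1@3 c2@6, authorship ..11.22.......
After op 4 (insert('s')): buffer="cmmsjamsjmwzaerw" (len 16), cursors c1@4 c2@8, authorship ..111.222.......
After op 5 (insert('x')): buffer="cmmsxjamsxjmwzaerw" (len 18), cursors c1@5 c2@10, authorship ..1111.2222.......

Answer: cmmsxjamsxjmwzaerw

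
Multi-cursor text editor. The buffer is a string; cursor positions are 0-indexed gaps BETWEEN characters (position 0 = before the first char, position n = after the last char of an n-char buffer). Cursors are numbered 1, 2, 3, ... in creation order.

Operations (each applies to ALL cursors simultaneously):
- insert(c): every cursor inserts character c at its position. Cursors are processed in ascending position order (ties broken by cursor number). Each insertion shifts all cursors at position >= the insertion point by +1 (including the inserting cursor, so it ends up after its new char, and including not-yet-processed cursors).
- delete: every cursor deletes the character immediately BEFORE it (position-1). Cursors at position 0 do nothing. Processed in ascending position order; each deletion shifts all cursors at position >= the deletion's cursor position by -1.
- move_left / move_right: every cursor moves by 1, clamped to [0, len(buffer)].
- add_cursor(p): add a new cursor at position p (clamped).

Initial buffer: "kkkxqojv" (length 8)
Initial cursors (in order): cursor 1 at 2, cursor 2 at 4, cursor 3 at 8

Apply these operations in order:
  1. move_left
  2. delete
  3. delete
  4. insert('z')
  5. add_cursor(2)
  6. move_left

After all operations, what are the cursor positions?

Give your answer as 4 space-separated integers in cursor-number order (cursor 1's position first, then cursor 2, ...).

After op 1 (move_left): buffer="kkkxqojv" (len 8), cursors c1@1 c2@3 c3@7, authorship ........
After op 2 (delete): buffer="kxqov" (len 5), cursors c1@0 c2@1 c3@4, authorship .....
After op 3 (delete): buffer="xqv" (len 3), cursors c1@0 c2@0 c3@2, authorship ...
After op 4 (insert('z')): buffer="zzxqzv" (len 6), cursors c1@2 c2@2 c3@5, authorship 12..3.
After op 5 (add_cursor(2)): buffer="zzxqzv" (len 6), cursors c1@2 c2@2 c4@2 c3@5, authorship 12..3.
After op 6 (move_left): buffer="zzxqzv" (len 6), cursors c1@1 c2@1 c4@1 c3@4, authorship 12..3.

Answer: 1 1 4 1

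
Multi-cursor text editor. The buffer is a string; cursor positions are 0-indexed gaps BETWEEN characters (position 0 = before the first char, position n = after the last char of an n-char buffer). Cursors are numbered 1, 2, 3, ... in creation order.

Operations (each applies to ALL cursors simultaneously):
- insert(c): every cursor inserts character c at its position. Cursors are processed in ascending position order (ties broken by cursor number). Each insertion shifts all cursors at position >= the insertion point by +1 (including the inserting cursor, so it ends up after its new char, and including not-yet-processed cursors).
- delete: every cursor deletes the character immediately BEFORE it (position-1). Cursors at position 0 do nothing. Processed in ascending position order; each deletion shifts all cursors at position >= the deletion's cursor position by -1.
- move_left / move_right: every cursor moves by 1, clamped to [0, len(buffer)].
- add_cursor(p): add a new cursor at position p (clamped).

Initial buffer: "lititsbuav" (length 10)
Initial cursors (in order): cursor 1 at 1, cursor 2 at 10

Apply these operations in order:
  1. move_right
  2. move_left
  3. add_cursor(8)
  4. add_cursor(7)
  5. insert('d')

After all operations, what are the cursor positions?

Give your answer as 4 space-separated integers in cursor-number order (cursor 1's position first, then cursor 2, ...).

Answer: 2 13 11 9

Derivation:
After op 1 (move_right): buffer="lititsbuav" (len 10), cursors c1@2 c2@10, authorship ..........
After op 2 (move_left): buffer="lititsbuav" (len 10), cursors c1@1 c2@9, authorship ..........
After op 3 (add_cursor(8)): buffer="lititsbuav" (len 10), cursors c1@1 c3@8 c2@9, authorship ..........
After op 4 (add_cursor(7)): buffer="lititsbuav" (len 10), cursors c1@1 c4@7 c3@8 c2@9, authorship ..........
After op 5 (insert('d')): buffer="ldititsbdudadv" (len 14), cursors c1@2 c4@9 c3@11 c2@13, authorship .1......4.3.2.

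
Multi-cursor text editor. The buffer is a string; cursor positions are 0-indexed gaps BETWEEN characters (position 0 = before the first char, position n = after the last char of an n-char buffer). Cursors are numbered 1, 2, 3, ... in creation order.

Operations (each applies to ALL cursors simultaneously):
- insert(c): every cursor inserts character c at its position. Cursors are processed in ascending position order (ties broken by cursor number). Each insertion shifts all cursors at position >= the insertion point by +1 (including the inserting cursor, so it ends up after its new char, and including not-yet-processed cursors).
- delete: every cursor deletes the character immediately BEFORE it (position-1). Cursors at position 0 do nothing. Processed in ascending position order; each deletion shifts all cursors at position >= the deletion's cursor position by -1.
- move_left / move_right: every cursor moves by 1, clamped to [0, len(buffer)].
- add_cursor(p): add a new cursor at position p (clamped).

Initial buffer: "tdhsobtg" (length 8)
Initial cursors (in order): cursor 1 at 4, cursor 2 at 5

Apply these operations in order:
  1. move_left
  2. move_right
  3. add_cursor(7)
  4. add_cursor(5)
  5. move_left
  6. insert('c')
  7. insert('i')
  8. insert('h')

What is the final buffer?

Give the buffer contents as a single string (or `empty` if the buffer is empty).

After op 1 (move_left): buffer="tdhsobtg" (len 8), cursors c1@3 c2@4, authorship ........
After op 2 (move_right): buffer="tdhsobtg" (len 8), cursors c1@4 c2@5, authorship ........
After op 3 (add_cursor(7)): buffer="tdhsobtg" (len 8), cursors c1@4 c2@5 c3@7, authorship ........
After op 4 (add_cursor(5)): buffer="tdhsobtg" (len 8), cursors c1@4 c2@5 c4@5 c3@7, authorship ........
After op 5 (move_left): buffer="tdhsobtg" (len 8), cursors c1@3 c2@4 c4@4 c3@6, authorship ........
After op 6 (insert('c')): buffer="tdhcsccobctg" (len 12), cursors c1@4 c2@7 c4@7 c3@10, authorship ...1.24..3..
After op 7 (insert('i')): buffer="tdhciscciiobcitg" (len 16), cursors c1@5 c2@10 c4@10 c3@14, authorship ...11.2424..33..
After op 8 (insert('h')): buffer="tdhcihscciihhobcihtg" (len 20), cursors c1@6 c2@13 c4@13 c3@18, authorship ...111.242424..333..

Answer: tdhcihscciihhobcihtg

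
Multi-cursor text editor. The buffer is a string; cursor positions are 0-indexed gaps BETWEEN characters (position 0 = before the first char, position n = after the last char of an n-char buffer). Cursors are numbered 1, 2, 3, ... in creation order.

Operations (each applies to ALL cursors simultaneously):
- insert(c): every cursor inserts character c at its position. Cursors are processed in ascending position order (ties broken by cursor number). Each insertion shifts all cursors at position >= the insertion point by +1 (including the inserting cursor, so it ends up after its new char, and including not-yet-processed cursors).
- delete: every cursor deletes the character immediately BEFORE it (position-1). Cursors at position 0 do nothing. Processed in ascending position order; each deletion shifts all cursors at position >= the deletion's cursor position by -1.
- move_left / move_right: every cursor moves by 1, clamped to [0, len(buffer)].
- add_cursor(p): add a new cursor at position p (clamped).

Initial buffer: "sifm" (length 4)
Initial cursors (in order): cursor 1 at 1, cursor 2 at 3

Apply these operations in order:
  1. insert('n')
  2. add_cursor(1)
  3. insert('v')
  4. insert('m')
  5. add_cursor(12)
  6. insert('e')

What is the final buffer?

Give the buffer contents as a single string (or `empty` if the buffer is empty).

After op 1 (insert('n')): buffer="snifnm" (len 6), cursors c1@2 c2@5, authorship .1..2.
After op 2 (add_cursor(1)): buffer="snifnm" (len 6), cursors c3@1 c1@2 c2@5, authorship .1..2.
After op 3 (insert('v')): buffer="svnvifnvm" (len 9), cursors c3@2 c1@4 c2@8, authorship .311..22.
After op 4 (insert('m')): buffer="svmnvmifnvmm" (len 12), cursors c3@3 c1@6 c2@11, authorship .33111..222.
After op 5 (add_cursor(12)): buffer="svmnvmifnvmm" (len 12), cursors c3@3 c1@6 c2@11 c4@12, authorship .33111..222.
After op 6 (insert('e')): buffer="svmenvmeifnvmeme" (len 16), cursors c3@4 c1@8 c2@14 c4@16, authorship .3331111..2222.4

Answer: svmenvmeifnvmeme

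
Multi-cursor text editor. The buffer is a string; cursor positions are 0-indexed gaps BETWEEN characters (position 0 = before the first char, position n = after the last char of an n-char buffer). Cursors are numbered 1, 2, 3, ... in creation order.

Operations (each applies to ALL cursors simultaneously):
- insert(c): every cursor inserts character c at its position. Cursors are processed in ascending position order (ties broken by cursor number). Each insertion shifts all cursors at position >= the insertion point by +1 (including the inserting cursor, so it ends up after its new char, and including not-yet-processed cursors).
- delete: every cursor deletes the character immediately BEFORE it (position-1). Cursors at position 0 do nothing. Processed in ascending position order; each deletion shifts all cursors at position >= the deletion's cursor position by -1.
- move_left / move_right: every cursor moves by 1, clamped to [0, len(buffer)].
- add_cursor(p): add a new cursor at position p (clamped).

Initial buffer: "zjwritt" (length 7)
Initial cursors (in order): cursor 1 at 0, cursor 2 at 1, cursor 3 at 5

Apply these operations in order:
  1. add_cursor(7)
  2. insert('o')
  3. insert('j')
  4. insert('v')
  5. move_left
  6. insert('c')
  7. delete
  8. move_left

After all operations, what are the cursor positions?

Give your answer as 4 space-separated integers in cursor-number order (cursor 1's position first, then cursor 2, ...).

After op 1 (add_cursor(7)): buffer="zjwritt" (len 7), cursors c1@0 c2@1 c3@5 c4@7, authorship .......
After op 2 (insert('o')): buffer="ozojwriotto" (len 11), cursors c1@1 c2@3 c3@8 c4@11, authorship 1.2....3..4
After op 3 (insert('j')): buffer="ojzojjwriojttoj" (len 15), cursors c1@2 c2@5 c3@11 c4@15, authorship 11.22....33..44
After op 4 (insert('v')): buffer="ojvzojvjwriojvttojv" (len 19), cursors c1@3 c2@7 c3@14 c4@19, authorship 111.222....333..444
After op 5 (move_left): buffer="ojvzojvjwriojvttojv" (len 19), cursors c1@2 c2@6 c3@13 c4@18, authorship 111.222....333..444
After op 6 (insert('c')): buffer="ojcvzojcvjwriojcvttojcv" (len 23), cursors c1@3 c2@8 c3@16 c4@22, authorship 1111.2222....3333..4444
After op 7 (delete): buffer="ojvzojvjwriojvttojv" (len 19), cursors c1@2 c2@6 c3@13 c4@18, authorship 111.222....333..444
After op 8 (move_left): buffer="ojvzojvjwriojvttojv" (len 19), cursors c1@1 c2@5 c3@12 c4@17, authorship 111.222....333..444

Answer: 1 5 12 17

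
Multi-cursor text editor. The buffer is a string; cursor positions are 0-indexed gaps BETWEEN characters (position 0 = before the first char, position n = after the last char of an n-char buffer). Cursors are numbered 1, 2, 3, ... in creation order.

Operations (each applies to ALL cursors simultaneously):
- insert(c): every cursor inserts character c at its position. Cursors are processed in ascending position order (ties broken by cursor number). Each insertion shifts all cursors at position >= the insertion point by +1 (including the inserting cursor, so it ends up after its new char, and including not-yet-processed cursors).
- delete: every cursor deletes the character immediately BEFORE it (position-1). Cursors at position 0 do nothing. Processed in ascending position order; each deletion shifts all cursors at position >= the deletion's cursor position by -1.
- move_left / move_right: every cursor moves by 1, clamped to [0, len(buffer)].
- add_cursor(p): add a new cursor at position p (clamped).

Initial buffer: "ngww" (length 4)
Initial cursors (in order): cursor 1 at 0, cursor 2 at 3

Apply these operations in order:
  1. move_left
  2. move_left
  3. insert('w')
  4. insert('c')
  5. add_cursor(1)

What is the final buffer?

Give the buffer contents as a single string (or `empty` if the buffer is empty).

Answer: wcnwcgww

Derivation:
After op 1 (move_left): buffer="ngww" (len 4), cursors c1@0 c2@2, authorship ....
After op 2 (move_left): buffer="ngww" (len 4), cursors c1@0 c2@1, authorship ....
After op 3 (insert('w')): buffer="wnwgww" (len 6), cursors c1@1 c2@3, authorship 1.2...
After op 4 (insert('c')): buffer="wcnwcgww" (len 8), cursors c1@2 c2@5, authorship 11.22...
After op 5 (add_cursor(1)): buffer="wcnwcgww" (len 8), cursors c3@1 c1@2 c2@5, authorship 11.22...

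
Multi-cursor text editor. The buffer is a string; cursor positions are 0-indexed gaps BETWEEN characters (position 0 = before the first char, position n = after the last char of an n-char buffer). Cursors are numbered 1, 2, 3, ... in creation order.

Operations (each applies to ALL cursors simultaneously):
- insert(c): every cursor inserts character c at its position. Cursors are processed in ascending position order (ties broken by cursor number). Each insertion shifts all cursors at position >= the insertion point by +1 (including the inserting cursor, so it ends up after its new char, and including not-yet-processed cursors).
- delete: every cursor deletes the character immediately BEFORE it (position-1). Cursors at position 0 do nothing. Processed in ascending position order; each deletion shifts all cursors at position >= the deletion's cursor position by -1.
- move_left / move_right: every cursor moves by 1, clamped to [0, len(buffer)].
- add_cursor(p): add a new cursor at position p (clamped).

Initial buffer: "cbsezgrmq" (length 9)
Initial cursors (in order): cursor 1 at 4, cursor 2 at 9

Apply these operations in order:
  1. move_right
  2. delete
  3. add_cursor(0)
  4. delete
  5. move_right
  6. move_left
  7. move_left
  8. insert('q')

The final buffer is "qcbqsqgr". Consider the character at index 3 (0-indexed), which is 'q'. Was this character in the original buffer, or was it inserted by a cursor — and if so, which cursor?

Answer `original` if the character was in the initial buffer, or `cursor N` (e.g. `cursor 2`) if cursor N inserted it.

After op 1 (move_right): buffer="cbsezgrmq" (len 9), cursors c1@5 c2@9, authorship .........
After op 2 (delete): buffer="cbsegrm" (len 7), cursors c1@4 c2@7, authorship .......
After op 3 (add_cursor(0)): buffer="cbsegrm" (len 7), cursors c3@0 c1@4 c2@7, authorship .......
After op 4 (delete): buffer="cbsgr" (len 5), cursors c3@0 c1@3 c2@5, authorship .....
After op 5 (move_right): buffer="cbsgr" (len 5), cursors c3@1 c1@4 c2@5, authorship .....
After op 6 (move_left): buffer="cbsgr" (len 5), cursors c3@0 c1@3 c2@4, authorship .....
After op 7 (move_left): buffer="cbsgr" (len 5), cursors c3@0 c1@2 c2@3, authorship .....
After op 8 (insert('q')): buffer="qcbqsqgr" (len 8), cursors c3@1 c1@4 c2@6, authorship 3..1.2..
Authorship (.=original, N=cursor N): 3 . . 1 . 2 . .
Index 3: author = 1

Answer: cursor 1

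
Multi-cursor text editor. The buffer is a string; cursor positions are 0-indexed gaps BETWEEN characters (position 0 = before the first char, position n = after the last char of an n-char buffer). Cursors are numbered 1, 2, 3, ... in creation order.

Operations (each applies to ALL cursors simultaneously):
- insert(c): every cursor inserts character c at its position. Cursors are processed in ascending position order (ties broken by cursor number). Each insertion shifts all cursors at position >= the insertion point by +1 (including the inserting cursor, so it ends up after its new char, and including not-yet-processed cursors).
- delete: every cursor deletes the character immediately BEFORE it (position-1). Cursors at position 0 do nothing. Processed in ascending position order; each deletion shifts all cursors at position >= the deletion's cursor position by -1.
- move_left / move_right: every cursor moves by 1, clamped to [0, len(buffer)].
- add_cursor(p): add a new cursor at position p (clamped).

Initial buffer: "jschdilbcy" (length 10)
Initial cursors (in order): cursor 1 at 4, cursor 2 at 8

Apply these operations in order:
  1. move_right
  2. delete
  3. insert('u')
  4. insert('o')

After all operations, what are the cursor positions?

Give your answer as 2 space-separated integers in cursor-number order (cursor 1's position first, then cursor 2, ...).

After op 1 (move_right): buffer="jschdilbcy" (len 10), cursors c1@5 c2@9, authorship ..........
After op 2 (delete): buffer="jschilby" (len 8), cursors c1@4 c2@7, authorship ........
After op 3 (insert('u')): buffer="jschuilbuy" (len 10), cursors c1@5 c2@9, authorship ....1...2.
After op 4 (insert('o')): buffer="jschuoilbuoy" (len 12), cursors c1@6 c2@11, authorship ....11...22.

Answer: 6 11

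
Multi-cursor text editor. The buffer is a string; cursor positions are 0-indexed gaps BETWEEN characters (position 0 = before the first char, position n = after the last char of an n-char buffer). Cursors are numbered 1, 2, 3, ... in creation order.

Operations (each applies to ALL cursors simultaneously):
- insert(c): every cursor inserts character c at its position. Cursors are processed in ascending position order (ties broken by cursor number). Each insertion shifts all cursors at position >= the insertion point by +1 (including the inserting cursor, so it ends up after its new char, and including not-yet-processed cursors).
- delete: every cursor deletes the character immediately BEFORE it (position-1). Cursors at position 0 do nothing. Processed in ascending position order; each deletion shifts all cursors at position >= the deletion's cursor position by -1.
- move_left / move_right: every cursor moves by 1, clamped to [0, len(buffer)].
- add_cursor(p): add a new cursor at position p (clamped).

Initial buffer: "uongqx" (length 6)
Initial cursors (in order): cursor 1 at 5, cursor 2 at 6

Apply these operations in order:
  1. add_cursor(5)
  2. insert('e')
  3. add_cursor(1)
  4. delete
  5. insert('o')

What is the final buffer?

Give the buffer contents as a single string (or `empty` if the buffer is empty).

Answer: oongqooxo

Derivation:
After op 1 (add_cursor(5)): buffer="uongqx" (len 6), cursors c1@5 c3@5 c2@6, authorship ......
After op 2 (insert('e')): buffer="uongqeexe" (len 9), cursors c1@7 c3@7 c2@9, authorship .....13.2
After op 3 (add_cursor(1)): buffer="uongqeexe" (len 9), cursors c4@1 c1@7 c3@7 c2@9, authorship .....13.2
After op 4 (delete): buffer="ongqx" (len 5), cursors c4@0 c1@4 c3@4 c2@5, authorship .....
After op 5 (insert('o')): buffer="oongqooxo" (len 9), cursors c4@1 c1@7 c3@7 c2@9, authorship 4....13.2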